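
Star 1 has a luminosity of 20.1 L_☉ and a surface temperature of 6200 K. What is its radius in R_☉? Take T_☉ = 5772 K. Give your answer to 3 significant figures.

3.89 R_☉

R/R_☉ = √(L/L_☉) / (T/T_☉)² = √(20.1) / (1.074)²
       = 4.483 / 1.154 = 3.886.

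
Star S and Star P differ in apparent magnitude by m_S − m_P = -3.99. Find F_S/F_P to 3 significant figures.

F_S/F_P = 10^(−(m_S − m_P)/2.5) = 10^(3.99/2.5) = 10^1.596 = 39.45.

39.4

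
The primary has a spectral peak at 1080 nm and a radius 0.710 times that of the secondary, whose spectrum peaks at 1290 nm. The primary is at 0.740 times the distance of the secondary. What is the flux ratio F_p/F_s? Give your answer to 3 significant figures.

1.87

Wien's law: T_p/T_s = λ_s/λ_p = 1290/1080 = 1.194.
L_p/L_s = (R_p/R_s)²(T_p/T_s)⁴ = (0.710)²(1.194)⁴ = 1.026.
F_p/F_s = (L_p/L_s)/(d_p/d_s)² = 1.026/(0.740)² = 1.874.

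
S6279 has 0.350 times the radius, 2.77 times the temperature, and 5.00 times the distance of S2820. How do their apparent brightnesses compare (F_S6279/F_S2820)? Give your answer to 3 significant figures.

L_S6279/L_S2820 = (R_S6279/R_S2820)²(T_S6279/T_S2820)⁴ = (0.350)² × (2.77)⁴ = 7.212.
F_S6279/F_S2820 = (L_S6279/L_S2820)/(d_S6279/d_S2820)² = 7.212 / (5.00)² = 0.2885.

0.288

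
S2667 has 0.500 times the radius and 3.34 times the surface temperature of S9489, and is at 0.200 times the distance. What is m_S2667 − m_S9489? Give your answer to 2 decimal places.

-7.23

L_S2667/L_S9489 = (0.500)²(3.34)⁴ = 31.11.
F_S2667/F_S9489 = (L_S2667/L_S9489)/(d_S2667/d_S9489)² = 31.11/0.04000 = 777.8.
m_S2667 − m_S9489 = −2.5 log₁₀(777.8) = -7.23.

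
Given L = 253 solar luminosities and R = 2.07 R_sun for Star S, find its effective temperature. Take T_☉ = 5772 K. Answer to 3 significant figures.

1.60×10^4 K

T/T_☉ = (L/L_☉)^(1/4) / (R/R_☉)^(1/2)
T = 5772 × (253)^(1/4) / √(2.07) = 5772 × 3.988 / 1.439 = 1.600×10^4 K.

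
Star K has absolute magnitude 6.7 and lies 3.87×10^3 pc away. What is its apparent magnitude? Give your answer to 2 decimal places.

m = M + 5 log₁₀(d/10 pc) = 6.7 + 5 log₁₀(3.87×10^3/10)
  = 6.7 + 5 × 2.588 = 6.7 + 12.94 = 19.64.

19.64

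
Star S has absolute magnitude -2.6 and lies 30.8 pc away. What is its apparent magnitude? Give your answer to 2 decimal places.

m = M + 5 log₁₀(d/10 pc) = -2.6 + 5 log₁₀(30.8/10)
  = -2.6 + 5 × 0.489 = -2.6 + 2.44 = -0.16.

-0.16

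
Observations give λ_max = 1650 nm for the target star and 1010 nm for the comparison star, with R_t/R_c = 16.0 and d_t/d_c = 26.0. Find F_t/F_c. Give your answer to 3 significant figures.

Wien's law: T_t/T_c = λ_c/λ_t = 1010/1650 = 0.6121.
L_t/L_c = (R_t/R_c)²(T_t/T_c)⁴ = (16.0)²(0.6121)⁴ = 35.94.
F_t/F_c = (L_t/L_c)/(d_t/d_c)² = 35.94/(26.0)² = 0.05317.

0.0532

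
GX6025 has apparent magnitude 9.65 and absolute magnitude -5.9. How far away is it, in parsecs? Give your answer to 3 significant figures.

m − M = 5 log₁₀(d/10 pc)
9.65 − (-5.9) = 15.55 = 5 log₁₀(d/10)
d = 10 × 10^(15.55/5) = 10 × 10^3.110 = 1.288×10^4 pc.

1.29×10^4 pc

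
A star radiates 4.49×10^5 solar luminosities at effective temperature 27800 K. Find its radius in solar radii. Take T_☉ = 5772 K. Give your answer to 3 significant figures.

R/R_☉ = √(L/L_☉) / (T/T_☉)² = √(4.49×10^5) / (4.816)²
       = 670.1 / 23.20 = 28.89.

28.9 solar radii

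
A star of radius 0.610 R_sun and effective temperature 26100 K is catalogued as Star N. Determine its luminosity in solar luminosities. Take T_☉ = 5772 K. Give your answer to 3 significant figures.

156 solar luminosities

L/L_☉ = (R/R_☉)² (T/T_☉)⁴ = (0.610)² × (26100/5772)⁴
       = 0.3721 × (4.522)⁴ = 0.3721 × 418.1 = 155.6.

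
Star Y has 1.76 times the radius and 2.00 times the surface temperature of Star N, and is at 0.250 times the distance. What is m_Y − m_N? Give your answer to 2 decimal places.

-7.25

L_Y/L_N = (1.76)²(2.00)⁴ = 49.56.
F_Y/F_N = (L_Y/L_N)/(d_Y/d_N)² = 49.56/0.06250 = 793.0.
m_Y − m_N = −2.5 log₁₀(793.0) = -7.25.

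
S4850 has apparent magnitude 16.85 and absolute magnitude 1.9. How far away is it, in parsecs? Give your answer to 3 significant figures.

9.77×10^3 pc

m − M = 5 log₁₀(d/10 pc)
16.85 − (1.9) = 14.95 = 5 log₁₀(d/10)
d = 10 × 10^(14.95/5) = 10 × 10^2.990 = 9772 pc.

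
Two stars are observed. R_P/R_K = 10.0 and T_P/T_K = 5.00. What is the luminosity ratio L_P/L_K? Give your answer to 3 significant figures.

From the Stefan–Boltzmann law, L ∝ R²T⁴, so
L_P/L_K = (R_P/R_K)² (T_P/T_K)⁴ = (10.0)² × (5.00)⁴ = 100.0 × 625.0 = 6.250×10^4.

6.25×10^4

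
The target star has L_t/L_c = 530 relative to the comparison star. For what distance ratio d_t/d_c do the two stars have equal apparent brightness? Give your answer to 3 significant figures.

Equal flux requires L_t/d_t² = L_c/d_c², so d_t/d_c = √(L_t/L_c)
= √(530) = 23.02.

23.0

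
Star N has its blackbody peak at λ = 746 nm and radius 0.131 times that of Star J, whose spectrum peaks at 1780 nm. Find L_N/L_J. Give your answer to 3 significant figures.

0.556

Wien's law gives T ∝ 1/λ_max, so T_N/T_J = λ_J/λ_N = 1780/746 = 2.386.
Then L ∝ R²T⁴ gives L_N/L_J = (0.131)² × (2.386)⁴ = 0.01716 × 32.41 = 0.5562.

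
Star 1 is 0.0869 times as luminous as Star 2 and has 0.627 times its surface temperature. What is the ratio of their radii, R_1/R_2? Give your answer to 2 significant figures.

0.75

L ∝ R²T⁴ gives R ∝ √L / T², so
R_1/R_2 = √(0.0869) / (0.627)² = 0.2948 / 0.3931 = 0.7499.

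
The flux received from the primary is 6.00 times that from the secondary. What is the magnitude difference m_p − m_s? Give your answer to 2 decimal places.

-1.95

m_p − m_s = −2.5 log₁₀(F_p/F_s) = −2.5 log₁₀(6.00) = −2.5 × (0.778) = -1.945.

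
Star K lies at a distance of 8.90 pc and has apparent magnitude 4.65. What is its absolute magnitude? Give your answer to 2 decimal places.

4.90

M = m − 5 log₁₀(d/10 pc) = 4.65 − 5 log₁₀(8.90/10)
  = 4.65 − 5 × -0.051 = 4.65 − -0.25 = 4.90.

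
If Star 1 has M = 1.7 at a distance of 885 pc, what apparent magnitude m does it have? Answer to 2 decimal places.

m = M + 5 log₁₀(d/10 pc) = 1.7 + 5 log₁₀(885/10)
  = 1.7 + 5 × 1.947 = 1.7 + 9.73 = 11.43.

11.43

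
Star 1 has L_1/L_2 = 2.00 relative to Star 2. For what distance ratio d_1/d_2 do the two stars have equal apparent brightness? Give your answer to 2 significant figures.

Equal flux requires L_1/d_1² = L_2/d_2², so d_1/d_2 = √(L_1/L_2)
= √(2.00) = 1.414.

1.4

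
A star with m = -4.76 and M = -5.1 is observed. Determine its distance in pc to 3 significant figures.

11.7 pc

m − M = 5 log₁₀(d/10 pc)
-4.76 − (-5.1) = 0.34 = 5 log₁₀(d/10)
d = 10 × 10^(0.34/5) = 10 × 10^0.068 = 11.69 pc.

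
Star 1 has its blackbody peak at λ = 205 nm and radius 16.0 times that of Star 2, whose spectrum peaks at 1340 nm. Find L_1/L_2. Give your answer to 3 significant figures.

Wien's law gives T ∝ 1/λ_max, so T_1/T_2 = λ_2/λ_1 = 1340/205 = 6.537.
Then L ∝ R²T⁴ gives L_1/L_2 = (16.0)² × (6.537)⁴ = 256.0 × 1826 = 4.674×10^5.

4.67×10^5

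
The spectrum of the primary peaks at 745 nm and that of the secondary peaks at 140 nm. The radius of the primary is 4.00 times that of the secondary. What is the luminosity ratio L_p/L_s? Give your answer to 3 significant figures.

Wien's law gives T ∝ 1/λ_max, so T_p/T_s = λ_s/λ_p = 140/745 = 0.1879.
Then L ∝ R²T⁴ gives L_p/L_s = (4.00)² × (0.1879)⁴ = 16.00 × 0.001247 = 0.01995.

0.0200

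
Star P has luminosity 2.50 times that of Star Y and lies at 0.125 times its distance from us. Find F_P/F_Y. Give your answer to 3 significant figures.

F = L/(4πd²), so F_P/F_Y = (L_P/L_Y) / (d_P/d_Y)²
= 2.50 / (0.125)² = 2.50 / 0.01562 = 160.0.

160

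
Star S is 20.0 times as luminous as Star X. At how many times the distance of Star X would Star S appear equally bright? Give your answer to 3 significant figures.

4.47

Equal flux requires L_S/d_S² = L_X/d_X², so d_S/d_X = √(L_S/L_X)
= √(20.0) = 4.472.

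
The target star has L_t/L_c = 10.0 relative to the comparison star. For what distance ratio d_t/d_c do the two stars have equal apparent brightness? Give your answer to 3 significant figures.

3.16

Equal flux requires L_t/d_t² = L_c/d_c², so d_t/d_c = √(L_t/L_c)
= √(10.0) = 3.162.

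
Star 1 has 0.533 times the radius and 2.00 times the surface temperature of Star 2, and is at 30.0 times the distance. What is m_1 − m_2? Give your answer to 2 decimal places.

L_1/L_2 = (0.533)²(2.00)⁴ = 4.545.
F_1/F_2 = (L_1/L_2)/(d_1/d_2)² = 4.545/900.0 = 0.005050.
m_1 − m_2 = −2.5 log₁₀(0.005050) = 5.74.

5.74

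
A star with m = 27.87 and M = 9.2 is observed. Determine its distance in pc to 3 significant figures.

5.42×10^4 pc

m − M = 5 log₁₀(d/10 pc)
27.87 − (9.2) = 18.67 = 5 log₁₀(d/10)
d = 10 × 10^(18.67/5) = 10 × 10^3.734 = 5.420×10^4 pc.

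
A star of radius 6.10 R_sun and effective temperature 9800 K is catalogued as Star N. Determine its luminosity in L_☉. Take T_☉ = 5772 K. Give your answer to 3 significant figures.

309 L_☉

L/L_☉ = (R/R_☉)² (T/T_☉)⁴ = (6.10)² × (9800/5772)⁴
       = 37.21 × (1.698)⁴ = 37.21 × 8.310 = 309.2.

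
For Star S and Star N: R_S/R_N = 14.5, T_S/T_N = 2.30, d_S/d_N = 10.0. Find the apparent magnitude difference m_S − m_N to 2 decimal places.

-4.42

L_S/L_N = (14.5)²(2.30)⁴ = 5884.
F_S/F_N = (L_S/L_N)/(d_S/d_N)² = 5884/100.0 = 58.84.
m_S − m_N = −2.5 log₁₀(58.84) = -4.42.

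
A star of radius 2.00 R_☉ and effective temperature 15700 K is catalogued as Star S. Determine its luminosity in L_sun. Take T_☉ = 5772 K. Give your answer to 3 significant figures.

219 L_sun

L/L_☉ = (R/R_☉)² (T/T_☉)⁴ = (2.00)² × (15700/5772)⁴
       = 4.000 × (2.720)⁴ = 4.000 × 54.74 = 219.0.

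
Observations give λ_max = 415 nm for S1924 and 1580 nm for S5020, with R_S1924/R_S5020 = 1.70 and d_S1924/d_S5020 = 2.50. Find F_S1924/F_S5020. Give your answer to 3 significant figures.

Wien's law: T_S1924/T_S5020 = λ_S5020/λ_S1924 = 1580/415 = 3.807.
L_S1924/L_S5020 = (R_S1924/R_S5020)²(T_S1924/T_S5020)⁴ = (1.70)²(3.807)⁴ = 607.2.
F_S1924/F_S5020 = (L_S1924/L_S5020)/(d_S1924/d_S5020)² = 607.2/(2.50)² = 97.15.

97.2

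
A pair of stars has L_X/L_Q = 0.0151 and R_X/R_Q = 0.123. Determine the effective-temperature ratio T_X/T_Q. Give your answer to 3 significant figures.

1.00

L ∝ R²T⁴ gives T ∝ (L/R²)^(1/4), so
T_X/T_Q = (0.0151 / 0.123²)^(1/4) = (0.9981)^(1/4) = 0.9995.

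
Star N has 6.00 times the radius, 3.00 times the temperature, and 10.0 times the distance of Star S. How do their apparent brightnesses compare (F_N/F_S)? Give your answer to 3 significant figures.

29.2

L_N/L_S = (R_N/R_S)²(T_N/T_S)⁴ = (6.00)² × (3.00)⁴ = 2916.
F_N/F_S = (L_N/L_S)/(d_N/d_S)² = 2916 / (10.0)² = 29.16.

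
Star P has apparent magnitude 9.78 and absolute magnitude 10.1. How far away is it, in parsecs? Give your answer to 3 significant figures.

m − M = 5 log₁₀(d/10 pc)
9.78 − (10.1) = -0.32 = 5 log₁₀(d/10)
d = 10 × 10^(-0.32/5) = 10 × 10^-0.064 = 8.630 pc.

8.63 pc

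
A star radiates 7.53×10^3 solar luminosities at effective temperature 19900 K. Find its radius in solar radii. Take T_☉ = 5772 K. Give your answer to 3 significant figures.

R/R_☉ = √(L/L_☉) / (T/T_☉)² = √(7.53×10^3) / (3.448)²
       = 86.78 / 11.89 = 7.300.

7.30 solar radii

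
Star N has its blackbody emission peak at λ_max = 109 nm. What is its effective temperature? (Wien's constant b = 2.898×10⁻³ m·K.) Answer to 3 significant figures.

T = b/λ_max = 2.898×10⁻³ / (109×10⁻⁹) = 2.659×10^4 K.

2.66×10^4 K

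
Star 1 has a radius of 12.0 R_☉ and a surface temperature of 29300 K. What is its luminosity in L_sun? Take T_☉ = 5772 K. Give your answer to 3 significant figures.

9.56×10^4 L_sun

L/L_☉ = (R/R_☉)² (T/T_☉)⁴ = (12.0)² × (29300/5772)⁴
       = 144.0 × (5.076)⁴ = 144.0 × 664.0 = 9.562×10^4.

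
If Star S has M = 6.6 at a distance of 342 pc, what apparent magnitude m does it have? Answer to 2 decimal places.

14.27

m = M + 5 log₁₀(d/10 pc) = 6.6 + 5 log₁₀(342/10)
  = 6.6 + 5 × 1.534 = 6.6 + 7.67 = 14.27.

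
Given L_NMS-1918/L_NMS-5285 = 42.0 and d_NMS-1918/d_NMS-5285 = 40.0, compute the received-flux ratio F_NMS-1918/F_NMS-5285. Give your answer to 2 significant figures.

F = L/(4πd²), so F_NMS-1918/F_NMS-5285 = (L_NMS-1918/L_NMS-5285) / (d_NMS-1918/d_NMS-5285)²
= 42.0 / (40.0)² = 42.0 / 1600 = 0.02625.

0.026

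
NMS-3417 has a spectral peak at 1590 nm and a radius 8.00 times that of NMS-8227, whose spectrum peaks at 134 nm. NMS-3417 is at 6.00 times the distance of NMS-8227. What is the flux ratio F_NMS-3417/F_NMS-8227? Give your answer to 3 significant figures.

8.97×10^-5

Wien's law: T_NMS-3417/T_NMS-8227 = λ_NMS-8227/λ_NMS-3417 = 134/1590 = 0.08428.
L_NMS-3417/L_NMS-8227 = (R_NMS-3417/R_NMS-8227)²(T_NMS-3417/T_NMS-8227)⁴ = (8.00)²(0.08428)⁴ = 0.003229.
F_NMS-3417/F_NMS-8227 = (L_NMS-3417/L_NMS-8227)/(d_NMS-3417/d_NMS-8227)² = 0.003229/(6.00)² = 8.968×10^-5.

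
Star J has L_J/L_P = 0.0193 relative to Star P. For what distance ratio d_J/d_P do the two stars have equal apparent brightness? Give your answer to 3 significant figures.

0.139

Equal flux requires L_J/d_J² = L_P/d_P², so d_J/d_P = √(L_J/L_P)
= √(0.0193) = 0.1389.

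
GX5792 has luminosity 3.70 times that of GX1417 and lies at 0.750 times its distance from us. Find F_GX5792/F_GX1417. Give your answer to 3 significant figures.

F = L/(4πd²), so F_GX5792/F_GX1417 = (L_GX5792/L_GX1417) / (d_GX5792/d_GX1417)²
= 3.70 / (0.750)² = 3.70 / 0.5625 = 6.578.

6.58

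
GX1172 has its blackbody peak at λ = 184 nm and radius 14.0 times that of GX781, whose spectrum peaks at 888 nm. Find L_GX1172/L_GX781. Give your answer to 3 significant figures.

1.06×10^5

Wien's law gives T ∝ 1/λ_max, so T_GX1172/T_GX781 = λ_GX781/λ_GX1172 = 888/184 = 4.826.
Then L ∝ R²T⁴ gives L_GX1172/L_GX781 = (14.0)² × (4.826)⁴ = 196.0 × 542.5 = 1.063×10^5.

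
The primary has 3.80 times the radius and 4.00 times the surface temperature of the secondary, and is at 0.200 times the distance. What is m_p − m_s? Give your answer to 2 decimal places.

L_p/L_s = (3.80)²(4.00)⁴ = 3697.
F_p/F_s = (L_p/L_s)/(d_p/d_s)² = 3697/0.04000 = 9.242×10^4.
m_p − m_s = −2.5 log₁₀(9.242×10^4) = -12.41.

-12.41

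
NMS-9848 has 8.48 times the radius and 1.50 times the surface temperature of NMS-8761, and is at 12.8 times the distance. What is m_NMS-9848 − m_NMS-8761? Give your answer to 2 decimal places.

L_NMS-9848/L_NMS-8761 = (8.48)²(1.50)⁴ = 364.0.
F_NMS-9848/F_NMS-8761 = (L_NMS-9848/L_NMS-8761)/(d_NMS-9848/d_NMS-8761)² = 364.0/163.8 = 2.222.
m_NMS-9848 − m_NMS-8761 = −2.5 log₁₀(2.222) = -0.87.

-0.87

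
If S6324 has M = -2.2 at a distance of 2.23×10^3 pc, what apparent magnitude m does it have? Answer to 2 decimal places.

9.54

m = M + 5 log₁₀(d/10 pc) = -2.2 + 5 log₁₀(2.23×10^3/10)
  = -2.2 + 5 × 2.348 = -2.2 + 11.74 = 9.54.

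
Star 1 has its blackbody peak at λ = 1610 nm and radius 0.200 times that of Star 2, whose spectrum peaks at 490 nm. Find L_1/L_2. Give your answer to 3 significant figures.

Wien's law gives T ∝ 1/λ_max, so T_1/T_2 = λ_2/λ_1 = 490/1610 = 0.3043.
Then L ∝ R²T⁴ gives L_1/L_2 = (0.200)² × (0.3043)⁴ = 0.04000 × 0.008580 = 3.432×10^-4.

3.43×10^-4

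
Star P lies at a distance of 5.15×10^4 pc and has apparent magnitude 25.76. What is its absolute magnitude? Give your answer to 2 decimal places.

7.20

M = m − 5 log₁₀(d/10 pc) = 25.76 − 5 log₁₀(5.15×10^4/10)
  = 25.76 − 5 × 3.712 = 25.76 − 18.56 = 7.20.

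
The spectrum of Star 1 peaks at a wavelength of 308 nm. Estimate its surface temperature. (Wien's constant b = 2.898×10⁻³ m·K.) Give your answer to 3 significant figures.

9.41×10^3 K

T = b/λ_max = 2.898×10⁻³ / (308×10⁻⁹) = 9409 K.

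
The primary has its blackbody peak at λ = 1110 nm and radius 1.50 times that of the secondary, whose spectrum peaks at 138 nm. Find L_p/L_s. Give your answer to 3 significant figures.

Wien's law gives T ∝ 1/λ_max, so T_p/T_s = λ_s/λ_p = 138/1110 = 0.1243.
Then L ∝ R²T⁴ gives L_p/L_s = (1.50)² × (0.1243)⁴ = 2.250 × 2.389×10^-4 = 5.375×10^-4.

5.38×10^-4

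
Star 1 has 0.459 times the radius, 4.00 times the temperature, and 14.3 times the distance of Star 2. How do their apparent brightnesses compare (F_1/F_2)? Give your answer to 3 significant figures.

0.264

L_1/L_2 = (R_1/R_2)²(T_1/T_2)⁴ = (0.459)² × (4.00)⁴ = 53.93.
F_1/F_2 = (L_1/L_2)/(d_1/d_2)² = 53.93 / (14.3)² = 0.2638.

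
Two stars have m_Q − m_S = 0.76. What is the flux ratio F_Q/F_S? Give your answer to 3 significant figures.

F_Q/F_S = 10^(−(m_Q − m_S)/2.5) = 10^(-0.76/2.5) = 10^-0.304 = 0.4966.

0.497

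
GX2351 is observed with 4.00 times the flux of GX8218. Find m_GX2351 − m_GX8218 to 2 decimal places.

-1.51

m_GX2351 − m_GX8218 = −2.5 log₁₀(F_GX2351/F_GX8218) = −2.5 log₁₀(4.00) = −2.5 × (0.602) = -1.505.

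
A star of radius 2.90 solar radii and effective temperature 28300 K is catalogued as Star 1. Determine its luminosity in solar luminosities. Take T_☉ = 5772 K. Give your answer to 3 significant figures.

4.86×10^3 solar luminosities

L/L_☉ = (R/R_☉)² (T/T_☉)⁴ = (2.90)² × (28300/5772)⁴
       = 8.410 × (4.903)⁴ = 8.410 × 577.9 = 4860.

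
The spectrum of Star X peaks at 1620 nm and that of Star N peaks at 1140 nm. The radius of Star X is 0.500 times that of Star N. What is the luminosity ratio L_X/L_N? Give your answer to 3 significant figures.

Wien's law gives T ∝ 1/λ_max, so T_X/T_N = λ_N/λ_X = 1140/1620 = 0.7037.
Then L ∝ R²T⁴ gives L_X/L_N = (0.500)² × (0.7037)⁴ = 0.2500 × 0.2452 = 0.06131.

0.0613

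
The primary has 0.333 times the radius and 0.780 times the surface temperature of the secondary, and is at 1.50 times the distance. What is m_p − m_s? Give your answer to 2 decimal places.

L_p/L_s = (0.333)²(0.780)⁴ = 0.04105.
F_p/F_s = (L_p/L_s)/(d_p/d_s)² = 0.04105/2.250 = 0.01824.
m_p − m_s = −2.5 log₁₀(0.01824) = 4.35.

4.35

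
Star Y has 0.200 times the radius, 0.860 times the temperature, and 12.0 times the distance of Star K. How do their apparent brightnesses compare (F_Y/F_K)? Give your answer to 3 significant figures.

L_Y/L_K = (R_Y/R_K)²(T_Y/T_K)⁴ = (0.200)² × (0.860)⁴ = 0.02188.
F_Y/F_K = (L_Y/L_K)/(d_Y/d_K)² = 0.02188 / (12.0)² = 1.519×10^-4.

1.52×10^-4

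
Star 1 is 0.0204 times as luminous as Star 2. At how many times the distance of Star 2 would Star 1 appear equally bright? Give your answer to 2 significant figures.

Equal flux requires L_1/d_1² = L_2/d_2², so d_1/d_2 = √(L_1/L_2)
= √(0.0204) = 0.1428.

0.14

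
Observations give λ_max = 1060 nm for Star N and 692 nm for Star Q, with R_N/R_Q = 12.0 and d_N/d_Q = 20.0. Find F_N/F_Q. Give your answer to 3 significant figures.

Wien's law: T_N/T_Q = λ_Q/λ_N = 692/1060 = 0.6528.
L_N/L_Q = (R_N/R_Q)²(T_N/T_Q)⁴ = (12.0)²(0.6528)⁴ = 26.16.
F_N/F_Q = (L_N/L_Q)/(d_N/d_Q)² = 26.16/(20.0)² = 0.06539.

0.0654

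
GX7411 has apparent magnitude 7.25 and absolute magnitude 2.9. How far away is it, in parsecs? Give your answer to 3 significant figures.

74.1 pc

m − M = 5 log₁₀(d/10 pc)
7.25 − (2.9) = 4.35 = 5 log₁₀(d/10)
d = 10 × 10^(4.35/5) = 10 × 10^0.870 = 74.13 pc.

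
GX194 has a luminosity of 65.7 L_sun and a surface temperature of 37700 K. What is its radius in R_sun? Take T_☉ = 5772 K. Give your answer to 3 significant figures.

R/R_☉ = √(L/L_☉) / (T/T_☉)² = √(65.7) / (6.532)²
       = 8.106 / 42.66 = 0.1900.

0.190 R_sun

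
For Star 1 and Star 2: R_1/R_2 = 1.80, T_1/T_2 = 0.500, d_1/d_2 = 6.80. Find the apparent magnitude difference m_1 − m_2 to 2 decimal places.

5.90

L_1/L_2 = (1.80)²(0.500)⁴ = 0.2025.
F_1/F_2 = (L_1/L_2)/(d_1/d_2)² = 0.2025/46.24 = 0.004379.
m_1 − m_2 = −2.5 log₁₀(0.004379) = 5.90.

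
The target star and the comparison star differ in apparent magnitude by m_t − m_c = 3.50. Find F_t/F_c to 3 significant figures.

0.0398

F_t/F_c = 10^(−(m_t − m_c)/2.5) = 10^(-3.50/2.5) = 10^-1.400 = 0.03981.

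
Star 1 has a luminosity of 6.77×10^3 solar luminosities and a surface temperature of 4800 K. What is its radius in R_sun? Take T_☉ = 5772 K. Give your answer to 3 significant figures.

119 R_sun

R/R_☉ = √(L/L_☉) / (T/T_☉)² = √(6.77×10^3) / (0.8316)²
       = 82.28 / 0.6916 = 119.0.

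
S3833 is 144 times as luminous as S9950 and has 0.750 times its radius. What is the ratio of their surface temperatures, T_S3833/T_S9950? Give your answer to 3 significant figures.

4.00

L ∝ R²T⁴ gives T ∝ (L/R²)^(1/4), so
T_S3833/T_S9950 = (144 / 0.750²)^(1/4) = (256.0)^(1/4) = 4.000.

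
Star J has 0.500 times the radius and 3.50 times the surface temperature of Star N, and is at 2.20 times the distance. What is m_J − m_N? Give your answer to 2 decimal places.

-2.22

L_J/L_N = (0.500)²(3.50)⁴ = 37.52.
F_J/F_N = (L_J/L_N)/(d_J/d_N)² = 37.52/4.840 = 7.751.
m_J − m_N = −2.5 log₁₀(7.751) = -2.22.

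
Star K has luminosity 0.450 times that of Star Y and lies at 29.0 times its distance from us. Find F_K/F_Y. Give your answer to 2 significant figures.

F = L/(4πd²), so F_K/F_Y = (L_K/L_Y) / (d_K/d_Y)²
= 0.450 / (29.0)² = 0.450 / 841.0 = 5.351×10^-4.

5.4×10^-4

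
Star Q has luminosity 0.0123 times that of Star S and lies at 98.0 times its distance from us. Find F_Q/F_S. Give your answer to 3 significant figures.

1.28×10^-6

F = L/(4πd²), so F_Q/F_S = (L_Q/L_S) / (d_Q/d_S)²
= 0.0123 / (98.0)² = 0.0123 / 9604 = 1.281×10^-6.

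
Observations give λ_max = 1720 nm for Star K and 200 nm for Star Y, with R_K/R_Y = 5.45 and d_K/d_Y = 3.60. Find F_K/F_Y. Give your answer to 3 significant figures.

4.19×10^-4

Wien's law: T_K/T_Y = λ_Y/λ_K = 200/1720 = 0.1163.
L_K/L_Y = (R_K/R_Y)²(T_K/T_Y)⁴ = (5.45)²(0.1163)⁴ = 0.005430.
F_K/F_Y = (L_K/L_Y)/(d_K/d_Y)² = 0.005430/(3.60)² = 4.190×10^-4.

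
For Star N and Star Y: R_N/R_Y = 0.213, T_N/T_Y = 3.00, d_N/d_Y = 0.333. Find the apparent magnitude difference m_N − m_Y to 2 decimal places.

L_N/L_Y = (0.213)²(3.00)⁴ = 3.675.
F_N/F_Y = (L_N/L_Y)/(d_N/d_Y)² = 3.675/0.1109 = 33.14.
m_N − m_Y = −2.5 log₁₀(33.14) = -3.80.

-3.80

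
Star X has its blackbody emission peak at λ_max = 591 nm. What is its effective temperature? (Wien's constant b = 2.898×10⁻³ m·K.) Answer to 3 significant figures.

T = b/λ_max = 2.898×10⁻³ / (591×10⁻⁹) = 4904 K.

4.90×10^3 K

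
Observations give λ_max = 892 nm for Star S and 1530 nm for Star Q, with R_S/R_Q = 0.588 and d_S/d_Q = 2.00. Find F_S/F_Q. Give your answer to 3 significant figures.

0.748

Wien's law: T_S/T_Q = λ_Q/λ_S = 1530/892 = 1.715.
L_S/L_Q = (R_S/R_Q)²(T_S/T_Q)⁴ = (0.588)²(1.715)⁴ = 2.993.
F_S/F_Q = (L_S/L_Q)/(d_S/d_Q)² = 2.993/(2.00)² = 0.7482.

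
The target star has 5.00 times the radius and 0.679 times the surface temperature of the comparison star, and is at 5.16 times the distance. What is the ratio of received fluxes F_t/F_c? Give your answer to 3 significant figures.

0.200

L_t/L_c = (R_t/R_c)²(T_t/T_c)⁴ = (5.00)² × (0.679)⁴ = 5.314.
F_t/F_c = (L_t/L_c)/(d_t/d_c)² = 5.314 / (5.16)² = 0.1996.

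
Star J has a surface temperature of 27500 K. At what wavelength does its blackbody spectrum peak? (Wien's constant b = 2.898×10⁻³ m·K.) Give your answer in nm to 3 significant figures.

λ_max = b/T = 2.898×10⁻³ / 27500 = 1.05×10^-7 m = 105.4 nm.

105 nm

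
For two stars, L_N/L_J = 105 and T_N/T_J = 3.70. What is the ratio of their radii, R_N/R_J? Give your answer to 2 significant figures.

L ∝ R²T⁴ gives R ∝ √L / T², so
R_N/R_J = √(105) / (3.70)² = 10.25 / 13.69 = 0.7485.

0.75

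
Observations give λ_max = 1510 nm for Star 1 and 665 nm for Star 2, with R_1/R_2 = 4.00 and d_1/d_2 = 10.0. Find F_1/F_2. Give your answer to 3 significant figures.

0.00602

Wien's law: T_1/T_2 = λ_2/λ_1 = 665/1510 = 0.4404.
L_1/L_2 = (R_1/R_2)²(T_1/T_2)⁴ = (4.00)²(0.4404)⁴ = 0.6019.
F_1/F_2 = (L_1/L_2)/(d_1/d_2)² = 0.6019/(10.0)² = 0.006019.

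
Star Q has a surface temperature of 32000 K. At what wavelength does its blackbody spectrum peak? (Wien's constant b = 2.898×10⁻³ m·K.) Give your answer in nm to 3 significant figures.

90.6 nm

λ_max = b/T = 2.898×10⁻³ / 32000 = 9.06×10^-8 m = 90.56 nm.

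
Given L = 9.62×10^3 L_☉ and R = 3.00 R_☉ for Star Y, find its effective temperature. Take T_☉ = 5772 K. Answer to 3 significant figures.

3.30×10^4 K

T/T_☉ = (L/L_☉)^(1/4) / (R/R_☉)^(1/2)
T = 5772 × (9.62×10^3)^(1/4) / √(3.00) = 5772 × 9.904 / 1.732 = 3.300×10^4 K.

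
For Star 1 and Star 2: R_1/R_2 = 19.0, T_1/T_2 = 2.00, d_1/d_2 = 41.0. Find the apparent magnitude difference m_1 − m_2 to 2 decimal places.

L_1/L_2 = (19.0)²(2.00)⁴ = 5776.
F_1/F_2 = (L_1/L_2)/(d_1/d_2)² = 5776/1681 = 3.436.
m_1 − m_2 = −2.5 log₁₀(3.436) = -1.34.

-1.34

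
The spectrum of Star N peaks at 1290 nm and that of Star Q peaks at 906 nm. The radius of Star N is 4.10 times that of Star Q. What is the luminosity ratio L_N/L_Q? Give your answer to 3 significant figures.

Wien's law gives T ∝ 1/λ_max, so T_N/T_Q = λ_Q/λ_N = 906/1290 = 0.7023.
Then L ∝ R²T⁴ gives L_N/L_Q = (4.10)² × (0.7023)⁴ = 16.81 × 0.2433 = 4.090.

4.09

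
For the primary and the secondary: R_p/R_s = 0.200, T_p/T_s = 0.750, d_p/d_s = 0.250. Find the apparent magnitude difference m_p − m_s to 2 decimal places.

1.73

L_p/L_s = (0.200)²(0.750)⁴ = 0.01266.
F_p/F_s = (L_p/L_s)/(d_p/d_s)² = 0.01266/0.06250 = 0.2025.
m_p − m_s = −2.5 log₁₀(0.2025) = 1.73.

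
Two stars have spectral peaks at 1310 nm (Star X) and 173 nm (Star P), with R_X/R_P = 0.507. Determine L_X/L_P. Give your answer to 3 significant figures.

Wien's law gives T ∝ 1/λ_max, so T_X/T_P = λ_P/λ_X = 173/1310 = 0.1321.
Then L ∝ R²T⁴ gives L_X/L_P = (0.507)² × (0.1321)⁴ = 0.2570 × 3.042×10^-4 = 7.818×10^-5.

7.82×10^-5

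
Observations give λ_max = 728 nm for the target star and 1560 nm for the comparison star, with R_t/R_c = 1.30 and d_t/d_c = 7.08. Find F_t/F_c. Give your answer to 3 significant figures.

Wien's law: T_t/T_c = λ_c/λ_t = 1560/728 = 2.143.
L_t/L_c = (R_t/R_c)²(T_t/T_c)⁴ = (1.30)²(2.143)⁴ = 35.63.
F_t/F_c = (L_t/L_c)/(d_t/d_c)² = 35.63/(7.08)² = 0.7109.

0.711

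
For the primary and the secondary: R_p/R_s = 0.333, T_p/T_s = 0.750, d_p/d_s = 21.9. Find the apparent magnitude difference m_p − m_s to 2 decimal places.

10.34

L_p/L_s = (0.333)²(0.750)⁴ = 0.03509.
F_p/F_s = (L_p/L_s)/(d_p/d_s)² = 0.03509/479.6 = 7.316×10^-5.
m_p − m_s = −2.5 log₁₀(7.316×10^-5) = 10.34.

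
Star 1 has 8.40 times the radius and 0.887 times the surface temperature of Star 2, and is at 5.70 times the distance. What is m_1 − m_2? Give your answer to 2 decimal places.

L_1/L_2 = (8.40)²(0.887)⁴ = 43.68.
F_1/F_2 = (L_1/L_2)/(d_1/d_2)² = 43.68/32.49 = 1.344.
m_1 − m_2 = −2.5 log₁₀(1.344) = -0.32.

-0.32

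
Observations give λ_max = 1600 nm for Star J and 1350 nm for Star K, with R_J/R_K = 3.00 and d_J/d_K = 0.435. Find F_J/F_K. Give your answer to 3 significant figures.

Wien's law: T_J/T_K = λ_K/λ_J = 1350/1600 = 0.8438.
L_J/L_K = (R_J/R_K)²(T_J/T_K)⁴ = (3.00)²(0.8438)⁴ = 4.561.
F_J/F_K = (L_J/L_K)/(d_J/d_K)² = 4.561/(0.435)² = 24.11.

24.1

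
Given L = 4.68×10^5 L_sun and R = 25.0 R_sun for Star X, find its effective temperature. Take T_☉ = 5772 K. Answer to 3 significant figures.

3.02×10^4 K

T/T_☉ = (L/L_☉)^(1/4) / (R/R_☉)^(1/2)
T = 5772 × (4.68×10^5)^(1/4) / √(25.0) = 5772 × 26.16 / 5.000 = 3.019×10^4 K.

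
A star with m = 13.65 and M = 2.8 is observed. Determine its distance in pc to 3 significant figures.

m − M = 5 log₁₀(d/10 pc)
13.65 − (2.8) = 10.85 = 5 log₁₀(d/10)
d = 10 × 10^(10.85/5) = 10 × 10^2.170 = 1479 pc.

1.48×10^3 pc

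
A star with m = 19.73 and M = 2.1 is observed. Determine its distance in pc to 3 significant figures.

3.36×10^4 pc

m − M = 5 log₁₀(d/10 pc)
19.73 − (2.1) = 17.63 = 5 log₁₀(d/10)
d = 10 × 10^(17.63/5) = 10 × 10^3.526 = 3.357×10^4 pc.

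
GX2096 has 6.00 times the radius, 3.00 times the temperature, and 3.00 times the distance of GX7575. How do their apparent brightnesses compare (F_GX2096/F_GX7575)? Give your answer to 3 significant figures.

L_GX2096/L_GX7575 = (R_GX2096/R_GX7575)²(T_GX2096/T_GX7575)⁴ = (6.00)² × (3.00)⁴ = 2916.
F_GX2096/F_GX7575 = (L_GX2096/L_GX7575)/(d_GX2096/d_GX7575)² = 2916 / (3.00)² = 324.0.

324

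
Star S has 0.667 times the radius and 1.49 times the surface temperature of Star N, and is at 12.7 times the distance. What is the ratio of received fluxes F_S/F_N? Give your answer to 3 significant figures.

L_S/L_N = (R_S/R_N)²(T_S/T_N)⁴ = (0.667)² × (1.49)⁴ = 2.193.
F_S/F_N = (L_S/L_N)/(d_S/d_N)² = 2.193 / (12.7)² = 0.01360.

0.0136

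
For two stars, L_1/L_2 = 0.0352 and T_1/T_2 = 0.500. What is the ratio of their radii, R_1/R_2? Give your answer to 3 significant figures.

0.750

L ∝ R²T⁴ gives R ∝ √L / T², so
R_1/R_2 = √(0.0352) / (0.500)² = 0.1876 / 0.2500 = 0.7505.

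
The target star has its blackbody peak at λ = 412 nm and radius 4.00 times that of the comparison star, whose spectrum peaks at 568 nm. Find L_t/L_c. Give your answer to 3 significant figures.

Wien's law gives T ∝ 1/λ_max, so T_t/T_c = λ_c/λ_t = 568/412 = 1.379.
Then L ∝ R²T⁴ gives L_t/L_c = (4.00)² × (1.379)⁴ = 16.00 × 3.612 = 57.80.

57.8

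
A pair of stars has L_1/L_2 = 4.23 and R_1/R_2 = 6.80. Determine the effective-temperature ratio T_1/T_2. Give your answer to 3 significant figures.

L ∝ R²T⁴ gives T ∝ (L/R²)^(1/4), so
T_1/T_2 = (4.23 / 6.80²)^(1/4) = (0.09148)^(1/4) = 0.5500.

0.550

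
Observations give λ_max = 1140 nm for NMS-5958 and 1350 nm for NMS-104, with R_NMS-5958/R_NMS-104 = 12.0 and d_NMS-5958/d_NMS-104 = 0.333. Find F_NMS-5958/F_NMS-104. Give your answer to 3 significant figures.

2.55×10^3

Wien's law: T_NMS-5958/T_NMS-104 = λ_NMS-104/λ_NMS-5958 = 1350/1140 = 1.184.
L_NMS-5958/L_NMS-104 = (R_NMS-5958/R_NMS-104)²(T_NMS-5958/T_NMS-104)⁴ = (12.0)²(1.184)⁴ = 283.2.
F_NMS-5958/F_NMS-104 = (L_NMS-5958/L_NMS-104)/(d_NMS-5958/d_NMS-104)² = 283.2/(0.333)² = 2554.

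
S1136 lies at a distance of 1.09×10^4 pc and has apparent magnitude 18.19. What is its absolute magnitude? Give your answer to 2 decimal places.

M = m − 5 log₁₀(d/10 pc) = 18.19 − 5 log₁₀(1.09×10^4/10)
  = 18.19 − 5 × 3.037 = 18.19 − 15.19 = 3.00.

3.00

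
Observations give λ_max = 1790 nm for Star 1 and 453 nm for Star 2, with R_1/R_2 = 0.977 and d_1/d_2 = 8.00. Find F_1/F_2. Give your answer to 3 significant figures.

Wien's law: T_1/T_2 = λ_2/λ_1 = 453/1790 = 0.2531.
L_1/L_2 = (R_1/R_2)²(T_1/T_2)⁴ = (0.977)²(0.2531)⁴ = 0.003915.
F_1/F_2 = (L_1/L_2)/(d_1/d_2)² = 0.003915/(8.00)² = 6.118×10^-5.

6.12×10^-5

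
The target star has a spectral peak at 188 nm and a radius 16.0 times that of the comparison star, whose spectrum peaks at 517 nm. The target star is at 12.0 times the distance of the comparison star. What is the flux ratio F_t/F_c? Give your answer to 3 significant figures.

Wien's law: T_t/T_c = λ_c/λ_t = 517/188 = 2.750.
L_t/L_c = (R_t/R_c)²(T_t/T_c)⁴ = (16.0)²(2.750)⁴ = 1.464×10^4.
F_t/F_c = (L_t/L_c)/(d_t/d_c)² = 1.464×10^4/(12.0)² = 101.7.

102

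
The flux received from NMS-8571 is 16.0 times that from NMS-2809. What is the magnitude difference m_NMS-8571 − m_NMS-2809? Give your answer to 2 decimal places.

-3.01

m_NMS-8571 − m_NMS-2809 = −2.5 log₁₀(F_NMS-8571/F_NMS-2809) = −2.5 log₁₀(16.0) = −2.5 × (1.204) = -3.010.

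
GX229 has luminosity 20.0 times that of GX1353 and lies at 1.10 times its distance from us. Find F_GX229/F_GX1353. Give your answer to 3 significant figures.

F = L/(4πd²), so F_GX229/F_GX1353 = (L_GX229/L_GX1353) / (d_GX229/d_GX1353)²
= 20.0 / (1.10)² = 20.0 / 1.210 = 16.53.

16.5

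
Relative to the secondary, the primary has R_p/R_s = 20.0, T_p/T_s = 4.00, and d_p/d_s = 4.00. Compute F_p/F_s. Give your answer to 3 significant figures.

L_p/L_s = (R_p/R_s)²(T_p/T_s)⁴ = (20.0)² × (4.00)⁴ = 1.024×10^5.
F_p/F_s = (L_p/L_s)/(d_p/d_s)² = 1.024×10^5 / (4.00)² = 6400.

6.40×10^3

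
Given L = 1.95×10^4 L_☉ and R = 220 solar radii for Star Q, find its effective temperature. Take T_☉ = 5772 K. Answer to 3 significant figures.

T/T_☉ = (L/L_☉)^(1/4) / (R/R_☉)^(1/2)
T = 5772 × (1.95×10^4)^(1/4) / √(220) = 5772 × 11.82 / 14.83 = 4599 K.

4.60×10^3 K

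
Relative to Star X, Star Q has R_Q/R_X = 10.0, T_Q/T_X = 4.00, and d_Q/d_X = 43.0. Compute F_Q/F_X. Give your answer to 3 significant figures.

13.8

L_Q/L_X = (R_Q/R_X)²(T_Q/T_X)⁴ = (10.0)² × (4.00)⁴ = 2.560×10^4.
F_Q/F_X = (L_Q/L_X)/(d_Q/d_X)² = 2.560×10^4 / (43.0)² = 13.85.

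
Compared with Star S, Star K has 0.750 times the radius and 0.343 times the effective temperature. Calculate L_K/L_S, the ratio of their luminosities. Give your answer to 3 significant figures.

From the Stefan–Boltzmann law, L ∝ R²T⁴, so
L_K/L_S = (R_K/R_S)² (T_K/T_S)⁴ = (0.750)² × (0.343)⁴ = 0.5625 × 0.01384 = 0.007786.

0.00779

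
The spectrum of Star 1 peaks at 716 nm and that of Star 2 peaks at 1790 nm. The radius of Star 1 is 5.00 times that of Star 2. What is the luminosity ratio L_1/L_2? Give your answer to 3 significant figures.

977

Wien's law gives T ∝ 1/λ_max, so T_1/T_2 = λ_2/λ_1 = 1790/716 = 2.500.
Then L ∝ R²T⁴ gives L_1/L_2 = (5.00)² × (2.500)⁴ = 25.00 × 39.06 = 976.6.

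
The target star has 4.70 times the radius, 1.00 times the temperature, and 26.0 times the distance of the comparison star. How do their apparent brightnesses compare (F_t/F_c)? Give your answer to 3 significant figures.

L_t/L_c = (R_t/R_c)²(T_t/T_c)⁴ = (4.70)² × (1.00)⁴ = 22.09.
F_t/F_c = (L_t/L_c)/(d_t/d_c)² = 22.09 / (26.0)² = 0.03268.

0.0327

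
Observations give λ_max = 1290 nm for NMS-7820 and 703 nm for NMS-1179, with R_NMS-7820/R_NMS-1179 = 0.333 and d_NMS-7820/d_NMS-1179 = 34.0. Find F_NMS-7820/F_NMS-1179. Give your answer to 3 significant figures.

8.46×10^-6

Wien's law: T_NMS-7820/T_NMS-1179 = λ_NMS-1179/λ_NMS-7820 = 703/1290 = 0.5450.
L_NMS-7820/L_NMS-1179 = (R_NMS-7820/R_NMS-1179)²(T_NMS-7820/T_NMS-1179)⁴ = (0.333)²(0.5450)⁴ = 0.009780.
F_NMS-7820/F_NMS-1179 = (L_NMS-7820/L_NMS-1179)/(d_NMS-7820/d_NMS-1179)² = 0.009780/(34.0)² = 8.460×10^-6.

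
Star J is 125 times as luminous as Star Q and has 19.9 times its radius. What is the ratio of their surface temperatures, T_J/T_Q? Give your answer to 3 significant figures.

0.750

L ∝ R²T⁴ gives T ∝ (L/R²)^(1/4), so
T_J/T_Q = (125 / 19.9²)^(1/4) = (0.3156)^(1/4) = 0.7496.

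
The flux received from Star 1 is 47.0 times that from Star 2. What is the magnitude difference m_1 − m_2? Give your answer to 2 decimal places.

m_1 − m_2 = −2.5 log₁₀(F_1/F_2) = −2.5 log₁₀(47.0) = −2.5 × (1.672) = -4.180.

-4.18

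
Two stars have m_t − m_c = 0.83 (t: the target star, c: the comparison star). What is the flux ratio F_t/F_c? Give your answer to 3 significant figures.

F_t/F_c = 10^(−(m_t − m_c)/2.5) = 10^(-0.83/2.5) = 10^-0.332 = 0.4656.

0.466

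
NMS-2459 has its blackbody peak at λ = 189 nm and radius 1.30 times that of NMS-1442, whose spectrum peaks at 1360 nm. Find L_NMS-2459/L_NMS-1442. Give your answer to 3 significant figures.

Wien's law gives T ∝ 1/λ_max, so T_NMS-2459/T_NMS-1442 = λ_NMS-1442/λ_NMS-2459 = 1360/189 = 7.196.
Then L ∝ R²T⁴ gives L_NMS-2459/L_NMS-1442 = (1.30)² × (7.196)⁴ = 1.690 × 2681 = 4531.

4.53×10^3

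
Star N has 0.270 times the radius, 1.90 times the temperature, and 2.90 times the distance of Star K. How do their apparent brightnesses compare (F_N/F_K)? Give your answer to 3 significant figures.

0.113

L_N/L_K = (R_N/R_K)²(T_N/T_K)⁴ = (0.270)² × (1.90)⁴ = 0.9500.
F_N/F_K = (L_N/L_K)/(d_N/d_K)² = 0.9500 / (2.90)² = 0.1130.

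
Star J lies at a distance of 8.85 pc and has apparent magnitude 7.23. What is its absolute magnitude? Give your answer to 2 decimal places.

7.50

M = m − 5 log₁₀(d/10 pc) = 7.23 − 5 log₁₀(8.85/10)
  = 7.23 − 5 × -0.053 = 7.23 − -0.27 = 7.50.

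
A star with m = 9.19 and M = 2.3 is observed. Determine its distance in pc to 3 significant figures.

m − M = 5 log₁₀(d/10 pc)
9.19 − (2.3) = 6.89 = 5 log₁₀(d/10)
d = 10 × 10^(6.89/5) = 10 × 10^1.378 = 238.8 pc.

239 pc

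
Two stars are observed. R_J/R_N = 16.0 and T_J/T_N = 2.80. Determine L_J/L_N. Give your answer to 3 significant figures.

1.57×10^4

From the Stefan–Boltzmann law, L ∝ R²T⁴, so
L_J/L_N = (R_J/R_N)² (T_J/T_N)⁴ = (16.0)² × (2.80)⁴ = 256.0 × 61.47 = 1.574×10^4.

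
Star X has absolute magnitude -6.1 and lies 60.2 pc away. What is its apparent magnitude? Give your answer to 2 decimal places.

m = M + 5 log₁₀(d/10 pc) = -6.1 + 5 log₁₀(60.2/10)
  = -6.1 + 5 × 0.780 = -6.1 + 3.90 = -2.20.

-2.20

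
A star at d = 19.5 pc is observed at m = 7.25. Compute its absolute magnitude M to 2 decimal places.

5.80

M = m − 5 log₁₀(d/10 pc) = 7.25 − 5 log₁₀(19.5/10)
  = 7.25 − 5 × 0.290 = 7.25 − 1.45 = 5.80.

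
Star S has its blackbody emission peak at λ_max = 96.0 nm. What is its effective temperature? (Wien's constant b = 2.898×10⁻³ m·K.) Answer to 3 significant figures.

T = b/λ_max = 2.898×10⁻³ / (96.0×10⁻⁹) = 3.019×10^4 K.

3.02×10^4 K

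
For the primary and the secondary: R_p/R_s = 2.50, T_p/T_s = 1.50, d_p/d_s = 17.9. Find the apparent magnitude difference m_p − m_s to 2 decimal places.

2.51

L_p/L_s = (2.50)²(1.50)⁴ = 31.64.
F_p/F_s = (L_p/L_s)/(d_p/d_s)² = 31.64/320.4 = 0.09875.
m_p − m_s = −2.5 log₁₀(0.09875) = 2.51.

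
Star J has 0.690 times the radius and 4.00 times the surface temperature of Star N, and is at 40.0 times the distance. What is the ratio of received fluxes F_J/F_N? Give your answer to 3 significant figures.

L_J/L_N = (R_J/R_N)²(T_J/T_N)⁴ = (0.690)² × (4.00)⁴ = 121.9.
F_J/F_N = (L_J/L_N)/(d_J/d_N)² = 121.9 / (40.0)² = 0.07618.

0.0762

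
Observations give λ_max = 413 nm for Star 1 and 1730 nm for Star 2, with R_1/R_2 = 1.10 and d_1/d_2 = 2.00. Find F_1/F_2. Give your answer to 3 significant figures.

Wien's law: T_1/T_2 = λ_2/λ_1 = 1730/413 = 4.189.
L_1/L_2 = (R_1/R_2)²(T_1/T_2)⁴ = (1.10)²(4.189)⁴ = 372.5.
F_1/F_2 = (L_1/L_2)/(d_1/d_2)² = 372.5/(2.00)² = 93.13.

93.1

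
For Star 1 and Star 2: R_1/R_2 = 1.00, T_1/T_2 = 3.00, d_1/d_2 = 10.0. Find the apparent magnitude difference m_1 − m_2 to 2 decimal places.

0.23

L_1/L_2 = (1.00)²(3.00)⁴ = 81.00.
F_1/F_2 = (L_1/L_2)/(d_1/d_2)² = 81.00/100.0 = 0.8100.
m_1 − m_2 = −2.5 log₁₀(0.8100) = 0.23.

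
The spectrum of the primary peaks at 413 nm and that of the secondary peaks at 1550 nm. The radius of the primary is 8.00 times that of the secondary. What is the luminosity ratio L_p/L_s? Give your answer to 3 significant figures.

1.27×10^4

Wien's law gives T ∝ 1/λ_max, so T_p/T_s = λ_s/λ_p = 1550/413 = 3.753.
Then L ∝ R²T⁴ gives L_p/L_s = (8.00)² × (3.753)⁴ = 64.00 × 198.4 = 1.270×10^4.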